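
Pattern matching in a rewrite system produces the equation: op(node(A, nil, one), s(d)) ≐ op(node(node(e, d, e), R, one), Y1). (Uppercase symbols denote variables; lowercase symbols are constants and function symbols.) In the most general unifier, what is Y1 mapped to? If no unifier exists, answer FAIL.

s(d)

Decompose op/2: node(A, nil, one) ≐ node(node(e, d, e), R, one),  s(d) ≐ Y1.
Decompose node/3: A ≐ node(e, d, e),  nil ≐ R,  one ≐ one.
Bind A := node(e, d, e); no other remaining equation mentions A.
Bind R := nil; no other remaining equation mentions R.
Delete trivial equation one ≐ one.
Bind Y1 := s(d).
MGU = { A := node(e, d, e), R := nil, Y1 := s(d) }, so Y1 := s(d).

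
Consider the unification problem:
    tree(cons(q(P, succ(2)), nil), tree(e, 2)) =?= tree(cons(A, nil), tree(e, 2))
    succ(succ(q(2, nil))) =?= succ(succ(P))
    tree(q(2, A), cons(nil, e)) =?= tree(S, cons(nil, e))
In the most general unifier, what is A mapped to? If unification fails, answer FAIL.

q(q(2, nil), succ(2))

Decompose tree/2: cons(q(P, succ(2)), nil) =?= cons(A, nil),  tree(e, 2) =?= tree(e, 2).
Decompose cons/2: q(P, succ(2)) =?= A,  nil =?= nil.
Bind A := q(P, succ(2)); substituting into the one remaining equation that mentions A gives: tree(q(2, q(P, succ(2))), cons(nil, e)) =?= tree(S, cons(nil, e)).
Delete trivial equation nil =?= nil.
Delete trivial equation tree(e, 2) =?= tree(e, 2).
Decompose succ/1: succ(q(2, nil)) =?= succ(P).
Decompose succ/1: q(2, nil) =?= P.
Bind P := q(2, nil); substituting into the remaining equation gives: tree(q(2, q(q(2, nil), succ(2))), cons(nil, e)) =?= tree(S, cons(nil, e)). Substituting into the earlier binding gives A := q(q(2, nil), succ(2)).
Decompose tree/2: q(2, q(q(2, nil), succ(2))) =?= S,  cons(nil, e) =?= cons(nil, e).
Bind S := q(2, q(q(2, nil), succ(2))); no other remaining equation mentions S.
Delete trivial equation cons(nil, e) =?= cons(nil, e).
MGU = { A ↦ q(q(2, nil), succ(2)), P ↦ q(2, nil), S ↦ q(2, q(q(2, nil), succ(2))) }, so A ↦ q(q(2, nil), succ(2)).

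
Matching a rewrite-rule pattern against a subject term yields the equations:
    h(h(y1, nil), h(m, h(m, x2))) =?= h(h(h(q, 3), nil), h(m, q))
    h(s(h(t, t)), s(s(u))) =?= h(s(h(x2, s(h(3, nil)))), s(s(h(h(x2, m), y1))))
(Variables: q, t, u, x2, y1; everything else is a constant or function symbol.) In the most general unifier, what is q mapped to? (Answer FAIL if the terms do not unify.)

Decompose h/2: h(y1, nil) =?= h(h(q, 3), nil),  h(m, h(m, x2)) =?= h(m, q).
Decompose h/2: y1 =?= h(q, 3),  nil =?= nil.
Bind y1 := h(q, 3); substituting into the one remaining equation that mentions y1 gives: h(s(h(t, t)), s(s(u))) =?= h(s(h(x2, s(h(3, nil)))), s(s(h(h(x2, m), h(q, 3))))).
Delete trivial equation nil =?= nil.
Decompose h/2: m =?= m,  h(m, x2) =?= q.
Delete trivial equation m =?= m.
Bind q := h(m, x2); substituting into the remaining equation gives: h(s(h(t, t)), s(s(u))) =?= h(s(h(x2, s(h(3, nil)))), s(s(h(h(x2, m), h(h(m, x2), 3))))). Substituting into the earlier binding gives y1 := h(h(m, x2), 3).
Decompose h/2: s(h(t, t)) =?= s(h(x2, s(h(3, nil)))),  s(s(u)) =?= s(s(h(h(x2, m), h(h(m, x2), 3)))).
Decompose s/1: h(t, t) =?= h(x2, s(h(3, nil))).
Decompose h/2: t =?= x2,  t =?= s(h(3, nil)).
Bind t := x2; substituting into the one remaining equation that mentions t gives: x2 =?= s(h(3, nil)).
Bind x2 := s(h(3, nil)); substituting into the remaining equation gives: s(s(u)) =?= s(s(h(h(s(h(3, nil)), m), h(h(m, s(h(3, nil))), 3)))). Substituting into the earlier bindings gives y1 := h(h(m, s(h(3, nil))), 3), q := h(m, s(h(3, nil))), t := s(h(3, nil)).
Decompose s/1: s(u) =?= s(h(h(s(h(3, nil)), m), h(h(m, s(h(3, nil))), 3))).
Decompose s/1: u =?= h(h(s(h(3, nil)), m), h(h(m, s(h(3, nil))), 3)).
Bind u := h(h(s(h(3, nil)), m), h(h(m, s(h(3, nil))), 3)).
MGU = { y1 := h(h(m, s(h(3, nil))), 3), q := h(m, s(h(3, nil))), t := s(h(3, nil)), x2 := s(h(3, nil)), u := h(h(s(h(3, nil)), m), h(h(m, s(h(3, nil))), 3)) }, so q := h(m, s(h(3, nil))).

h(m, s(h(3, nil)))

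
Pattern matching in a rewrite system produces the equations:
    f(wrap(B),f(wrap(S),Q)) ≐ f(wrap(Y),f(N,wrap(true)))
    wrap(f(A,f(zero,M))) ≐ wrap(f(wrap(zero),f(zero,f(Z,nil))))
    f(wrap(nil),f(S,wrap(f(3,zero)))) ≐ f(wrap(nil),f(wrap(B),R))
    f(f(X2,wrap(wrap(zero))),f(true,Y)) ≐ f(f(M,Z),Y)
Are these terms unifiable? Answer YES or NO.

Decompose f/2: wrap(B) ≐ wrap(Y),  f(wrap(S),Q) ≐ f(N,wrap(true)).
Decompose wrap/1: B ≐ Y.
Bind B := Y; substituting into the one remaining equation that mentions B gives: f(wrap(nil),f(S,wrap(f(3,zero)))) ≐ f(wrap(nil),f(wrap(Y),R)).
Decompose f/2: wrap(S) ≐ N,  Q ≐ wrap(true).
Bind N := wrap(S); no other remaining equation mentions N.
Bind Q := wrap(true); no other remaining equation mentions Q.
Decompose wrap/1: f(A,f(zero,M)) ≐ f(wrap(zero),f(zero,f(Z,nil))).
Decompose f/2: A ≐ wrap(zero),  f(zero,M) ≐ f(zero,f(Z,nil)).
Bind A := wrap(zero); no other remaining equation mentions A.
Decompose f/2: zero ≐ zero,  M ≐ f(Z,nil).
Delete trivial equation zero ≐ zero.
Bind M := f(Z,nil); substituting into the one remaining equation that mentions M gives: f(f(X2,wrap(wrap(zero))),f(true,Y)) ≐ f(f(f(Z,nil),Z),Y).
Decompose f/2: wrap(nil) ≐ wrap(nil),  f(S,wrap(f(3,zero))) ≐ f(wrap(Y),R).
Delete trivial equation wrap(nil) ≐ wrap(nil).
Decompose f/2: S ≐ wrap(Y),  wrap(f(3,zero)) ≐ R.
Bind S := wrap(Y); no other remaining equation mentions S. Substituting into the earlier binding gives N := wrap(wrap(Y)).
Bind R := wrap(f(3,zero)); no other remaining equation mentions R.
Decompose f/2: f(X2,wrap(wrap(zero))) ≐ f(f(Z,nil),Z),  f(true,Y) ≐ Y.
Decompose f/2: X2 ≐ f(Z,nil),  wrap(wrap(zero)) ≐ Z.
Bind X2 := f(Z,nil); no other remaining equation mentions X2.
Bind Z := wrap(wrap(zero)); no other remaining equation mentions Z. Substituting into the earlier bindings gives M := f(wrap(wrap(zero)),nil), X2 := f(wrap(wrap(zero)),nil).
Occurs check fails: Y occurs in f(true,Y); the equation Y ≐ f(true,Y) has no finite solution.

NO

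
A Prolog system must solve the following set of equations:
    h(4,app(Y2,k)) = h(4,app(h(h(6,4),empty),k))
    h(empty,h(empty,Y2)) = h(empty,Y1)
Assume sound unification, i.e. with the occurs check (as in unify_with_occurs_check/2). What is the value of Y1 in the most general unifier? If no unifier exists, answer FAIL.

Decompose h/2: 4 = 4,  app(Y2,k) = app(h(h(6,4),empty),k).
Delete trivial equation 4 = 4.
Decompose app/2: Y2 = h(h(6,4),empty),  k = k.
Bind Y2 := h(h(6,4),empty); substituting into the one remaining equation that mentions Y2 gives: h(empty,h(empty,h(h(6,4),empty))) = h(empty,Y1).
Delete trivial equation k = k.
Decompose h/2: empty = empty,  h(empty,h(h(6,4),empty)) = Y1.
Delete trivial equation empty = empty.
Bind Y1 := h(empty,h(h(6,4),empty)).
MGU = { Y2 = h(h(6,4),empty), Y1 = h(empty,h(h(6,4),empty)) }, so Y1 = h(empty,h(h(6,4),empty)).

h(empty,h(h(6,4),empty))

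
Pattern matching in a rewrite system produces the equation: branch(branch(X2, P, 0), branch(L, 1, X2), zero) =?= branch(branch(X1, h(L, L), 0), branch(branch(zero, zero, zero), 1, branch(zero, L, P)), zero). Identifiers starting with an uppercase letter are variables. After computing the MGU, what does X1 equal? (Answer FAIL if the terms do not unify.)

branch(zero, branch(zero, zero, zero), h(branch(zero, zero, zero), branch(zero, zero, zero)))

Decompose branch/3: branch(X2, P, 0) =?= branch(X1, h(L, L), 0),  branch(L, 1, X2) =?= branch(branch(zero, zero, zero), 1, branch(zero, L, P)),  zero =?= zero.
Decompose branch/3: X2 =?= X1,  P =?= h(L, L),  0 =?= 0.
Bind X2 := X1; substituting into the one remaining equation that mentions X2 gives: branch(L, 1, X1) =?= branch(branch(zero, zero, zero), 1, branch(zero, L, P)).
Bind P := h(L, L); substituting into the one remaining equation that mentions P gives: branch(L, 1, X1) =?= branch(branch(zero, zero, zero), 1, branch(zero, L, h(L, L))).
Delete trivial equation 0 =?= 0.
Decompose branch/3: L =?= branch(zero, zero, zero),  1 =?= 1,  X1 =?= branch(zero, L, h(L, L)).
Bind L := branch(zero, zero, zero); substituting into the one remaining equation that mentions L gives: X1 =?= branch(zero, branch(zero, zero, zero), h(branch(zero, zero, zero), branch(zero, zero, zero))). Substituting into the earlier binding gives P := h(branch(zero, zero, zero), branch(zero, zero, zero)).
Delete trivial equation 1 =?= 1.
Bind X1 := branch(zero, branch(zero, zero, zero), h(branch(zero, zero, zero), branch(zero, zero, zero))); no other remaining equation mentions X1. Substituting into the earlier binding gives X2 := branch(zero, branch(zero, zero, zero), h(branch(zero, zero, zero), branch(zero, zero, zero))).
Delete trivial equation zero =?= zero.
MGU = { X2 ↦ branch(zero, branch(zero, zero, zero), h(branch(zero, zero, zero), branch(zero, zero, zero))), P ↦ h(branch(zero, zero, zero), branch(zero, zero, zero)), L ↦ branch(zero, zero, zero), X1 ↦ branch(zero, branch(zero, zero, zero), h(branch(zero, zero, zero), branch(zero, zero, zero))) }, so X1 ↦ branch(zero, branch(zero, zero, zero), h(branch(zero, zero, zero), branch(zero, zero, zero))).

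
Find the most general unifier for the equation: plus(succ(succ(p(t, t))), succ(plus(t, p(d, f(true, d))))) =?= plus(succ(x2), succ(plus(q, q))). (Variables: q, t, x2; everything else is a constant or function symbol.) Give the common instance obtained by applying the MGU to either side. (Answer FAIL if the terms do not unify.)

Decompose plus/2: succ(succ(p(t, t))) =?= succ(x2),  succ(plus(t, p(d, f(true, d)))) =?= succ(plus(q, q)).
Decompose succ/1: succ(p(t, t)) =?= x2.
Bind x2 := succ(p(t, t)); no other remaining equation mentions x2.
Decompose succ/1: plus(t, p(d, f(true, d))) =?= plus(q, q).
Decompose plus/2: t =?= q,  p(d, f(true, d)) =?= q.
Bind t := q; no other remaining equation mentions t. Substituting into the earlier binding gives x2 := succ(p(q, q)).
Bind q := p(d, f(true, d)). Substituting into the earlier bindings gives x2 := succ(p(p(d, f(true, d)), p(d, f(true, d)))), t := p(d, f(true, d)).
Applying the MGU to either side gives plus(succ(succ(p(p(d, f(true, d)), p(d, f(true, d))))), succ(plus(p(d, f(true, d)), p(d, f(true, d))))).

plus(succ(succ(p(p(d, f(true, d)), p(d, f(true, d))))), succ(plus(p(d, f(true, d)), p(d, f(true, d)))))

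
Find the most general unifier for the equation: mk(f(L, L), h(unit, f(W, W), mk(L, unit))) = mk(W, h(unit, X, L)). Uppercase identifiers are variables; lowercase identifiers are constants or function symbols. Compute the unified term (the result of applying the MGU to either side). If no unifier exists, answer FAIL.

FAIL

Decompose mk/2: f(L, L) = W,  h(unit, f(W, W), mk(L, unit)) = h(unit, X, L).
Bind W := f(L, L); substituting into the remaining equation gives: h(unit, f(f(L, L), f(L, L)), mk(L, unit)) = h(unit, X, L).
Decompose h/3: unit = unit,  f(f(L, L), f(L, L)) = X,  mk(L, unit) = L.
Delete trivial equation unit = unit.
Bind X := f(f(L, L), f(L, L)); no other remaining equation mentions X.
Occurs check fails: L occurs in mk(L, unit); the equation L = mk(L, unit) has no finite solution.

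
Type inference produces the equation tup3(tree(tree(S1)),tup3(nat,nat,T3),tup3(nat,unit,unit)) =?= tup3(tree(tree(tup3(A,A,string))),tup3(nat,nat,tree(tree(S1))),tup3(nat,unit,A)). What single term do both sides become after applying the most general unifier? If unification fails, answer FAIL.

tup3(tree(tree(tup3(unit,unit,string))),tup3(nat,nat,tree(tree(tup3(unit,unit,string)))),tup3(nat,unit,unit))

Decompose tup3/3: tree(tree(S1)) =?= tree(tree(tup3(A,A,string))),  tup3(nat,nat,T3) =?= tup3(nat,nat,tree(tree(S1))),  tup3(nat,unit,unit) =?= tup3(nat,unit,A).
Decompose tree/1: tree(S1) =?= tree(tup3(A,A,string)).
Decompose tree/1: S1 =?= tup3(A,A,string).
Bind S1 := tup3(A,A,string); substituting into the one remaining equation that mentions S1 gives: tup3(nat,nat,T3) =?= tup3(nat,nat,tree(tree(tup3(A,A,string)))).
Decompose tup3/3: nat =?= nat,  nat =?= nat,  T3 =?= tree(tree(tup3(A,A,string))).
Delete trivial equation nat =?= nat.
Delete trivial equation nat =?= nat.
Bind T3 := tree(tree(tup3(A,A,string))); no other remaining equation mentions T3.
Decompose tup3/3: nat =?= nat,  unit =?= unit,  unit =?= A.
Delete trivial equation nat =?= nat.
Delete trivial equation unit =?= unit.
Bind A := unit. Substituting into the earlier bindings gives S1 := tup3(unit,unit,string), T3 := tree(tree(tup3(unit,unit,string))).
Applying the MGU to either side gives tup3(tree(tree(tup3(unit,unit,string))),tup3(nat,nat,tree(tree(tup3(unit,unit,string)))),tup3(nat,unit,unit)).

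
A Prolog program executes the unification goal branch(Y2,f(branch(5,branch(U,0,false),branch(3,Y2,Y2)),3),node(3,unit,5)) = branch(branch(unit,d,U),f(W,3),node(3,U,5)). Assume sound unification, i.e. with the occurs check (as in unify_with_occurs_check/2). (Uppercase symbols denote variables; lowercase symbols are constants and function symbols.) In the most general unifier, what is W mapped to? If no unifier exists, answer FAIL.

branch(5,branch(unit,0,false),branch(3,branch(unit,d,unit),branch(unit,d,unit)))

Decompose branch/3: Y2 = branch(unit,d,U),  f(branch(5,branch(U,0,false),branch(3,Y2,Y2)),3) = f(W,3),  node(3,unit,5) = node(3,U,5).
Bind Y2 := branch(unit,d,U); substituting into the one remaining equation that mentions Y2 gives: f(branch(5,branch(U,0,false),branch(3,branch(unit,d,U),branch(unit,d,U))),3) = f(W,3).
Decompose f/2: branch(5,branch(U,0,false),branch(3,branch(unit,d,U),branch(unit,d,U))) = W,  3 = 3.
Bind W := branch(5,branch(U,0,false),branch(3,branch(unit,d,U),branch(unit,d,U))); no other remaining equation mentions W.
Delete trivial equation 3 = 3.
Decompose node/3: 3 = 3,  unit = U,  5 = 5.
Delete trivial equation 3 = 3.
Bind U := unit; no other remaining equation mentions U. Substituting into the earlier bindings gives Y2 := branch(unit,d,unit), W := branch(5,branch(unit,0,false),branch(3,branch(unit,d,unit),branch(unit,d,unit))).
Delete trivial equation 5 = 5.
MGU = { Y2 ↦ branch(unit,d,unit), W ↦ branch(5,branch(unit,0,false),branch(3,branch(unit,d,unit),branch(unit,d,unit))), U ↦ unit }, so W ↦ branch(5,branch(unit,0,false),branch(3,branch(unit,d,unit),branch(unit,d,unit))).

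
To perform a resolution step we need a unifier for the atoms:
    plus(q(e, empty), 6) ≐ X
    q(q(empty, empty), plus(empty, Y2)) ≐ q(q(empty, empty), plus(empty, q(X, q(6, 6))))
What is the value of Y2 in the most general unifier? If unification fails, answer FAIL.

Bind X := plus(q(e, empty), 6); substituting into the remaining equation gives: q(q(empty, empty), plus(empty, Y2)) ≐ q(q(empty, empty), plus(empty, q(plus(q(e, empty), 6), q(6, 6)))).
Decompose q/2: q(empty, empty) ≐ q(empty, empty),  plus(empty, Y2) ≐ plus(empty, q(plus(q(e, empty), 6), q(6, 6))).
Delete trivial equation q(empty, empty) ≐ q(empty, empty).
Decompose plus/2: empty ≐ empty,  Y2 ≐ q(plus(q(e, empty), 6), q(6, 6)).
Delete trivial equation empty ≐ empty.
Bind Y2 := q(plus(q(e, empty), 6), q(6, 6)).
MGU = { X ↦ plus(q(e, empty), 6), Y2 ↦ q(plus(q(e, empty), 6), q(6, 6)) }, so Y2 ↦ q(plus(q(e, empty), 6), q(6, 6)).

q(plus(q(e, empty), 6), q(6, 6))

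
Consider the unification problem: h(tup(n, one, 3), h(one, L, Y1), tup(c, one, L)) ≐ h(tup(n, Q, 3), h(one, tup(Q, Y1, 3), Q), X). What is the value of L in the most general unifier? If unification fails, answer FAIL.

Decompose h/3: tup(n, one, 3) ≐ tup(n, Q, 3),  h(one, L, Y1) ≐ h(one, tup(Q, Y1, 3), Q),  tup(c, one, L) ≐ X.
Decompose tup/3: n ≐ n,  one ≐ Q,  3 ≐ 3.
Delete trivial equation n ≐ n.
Bind Q := one; substituting into the one remaining equation that mentions Q gives: h(one, L, Y1) ≐ h(one, tup(one, Y1, 3), one).
Delete trivial equation 3 ≐ 3.
Decompose h/3: one ≐ one,  L ≐ tup(one, Y1, 3),  Y1 ≐ one.
Delete trivial equation one ≐ one.
Bind L := tup(one, Y1, 3); substituting into the one remaining equation that mentions L gives: tup(c, one, tup(one, Y1, 3)) ≐ X.
Bind Y1 := one; substituting into the remaining equation gives: tup(c, one, tup(one, one, 3)) ≐ X. Substituting into the earlier binding gives L := tup(one, one, 3).
Bind X := tup(c, one, tup(one, one, 3)).
MGU = { Q -> one, L -> tup(one, one, 3), Y1 -> one, X -> tup(c, one, tup(one, one, 3)) }, so L -> tup(one, one, 3).

tup(one, one, 3)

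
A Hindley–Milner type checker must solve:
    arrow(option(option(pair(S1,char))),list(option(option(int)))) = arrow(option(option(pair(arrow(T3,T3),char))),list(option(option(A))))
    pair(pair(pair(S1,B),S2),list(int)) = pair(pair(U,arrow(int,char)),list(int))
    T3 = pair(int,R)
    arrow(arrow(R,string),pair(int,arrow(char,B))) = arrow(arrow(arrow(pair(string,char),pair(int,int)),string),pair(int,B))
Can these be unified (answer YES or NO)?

Decompose arrow/2: option(option(pair(S1,char))) = option(option(pair(arrow(T3,T3),char))),  list(option(option(int))) = list(option(option(A))).
Decompose option/1: option(pair(S1,char)) = option(pair(arrow(T3,T3),char)).
Decompose option/1: pair(S1,char) = pair(arrow(T3,T3),char).
Decompose pair/2: S1 = arrow(T3,T3),  char = char.
Bind S1 := arrow(T3,T3); substituting into the one remaining equation that mentions S1 gives: pair(pair(pair(arrow(T3,T3),B),S2),list(int)) = pair(pair(U,arrow(int,char)),list(int)).
Delete trivial equation char = char.
Decompose list/1: option(option(int)) = option(option(A)).
Decompose option/1: option(int) = option(A).
Decompose option/1: int = A.
Bind A := int; no other remaining equation mentions A.
Decompose pair/2: pair(pair(arrow(T3,T3),B),S2) = pair(U,arrow(int,char)),  list(int) = list(int).
Decompose pair/2: pair(arrow(T3,T3),B) = U,  S2 = arrow(int,char).
Bind U := pair(arrow(T3,T3),B); no other remaining equation mentions U.
Bind S2 := arrow(int,char); no other remaining equation mentions S2.
Delete trivial equation list(int) = list(int).
Bind T3 := pair(int,R); no other remaining equation mentions T3. Substituting into the earlier bindings gives S1 := arrow(pair(int,R),pair(int,R)), U := pair(arrow(pair(int,R),pair(int,R)),B).
Decompose arrow/2: arrow(R,string) = arrow(arrow(pair(string,char),pair(int,int)),string),  pair(int,arrow(char,B)) = pair(int,B).
Decompose arrow/2: R = arrow(pair(string,char),pair(int,int)),  string = string.
Bind R := arrow(pair(string,char),pair(int,int)); no other remaining equation mentions R. Substituting into the earlier bindings gives S1 := arrow(pair(int,arrow(pair(string,char),pair(int,int))),pair(int,arrow(pair(string,char),pair(int,int)))), U := pair(arrow(pair(int,arrow(pair(string,char),pair(int,int))),pair(int,arrow(pair(string,char),pair(int,int)))),B), T3 := pair(int,arrow(pair(string,char),pair(int,int))).
Delete trivial equation string = string.
Decompose pair/2: int = int,  arrow(char,B) = B.
Delete trivial equation int = int.
Occurs check fails: B occurs in arrow(char,B); the equation B = arrow(char,B) has no finite solution.

NO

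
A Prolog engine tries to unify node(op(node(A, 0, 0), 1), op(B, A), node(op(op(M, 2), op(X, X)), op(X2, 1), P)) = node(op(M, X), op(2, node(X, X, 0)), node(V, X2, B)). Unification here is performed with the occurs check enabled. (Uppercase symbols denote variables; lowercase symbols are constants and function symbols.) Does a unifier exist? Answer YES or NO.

Decompose node/3: op(node(A, 0, 0), 1) = op(M, X),  op(B, A) = op(2, node(X, X, 0)),  node(op(op(M, 2), op(X, X)), op(X2, 1), P) = node(V, X2, B).
Decompose op/2: node(A, 0, 0) = M,  1 = X.
Bind M := node(A, 0, 0); substituting into the one remaining equation that mentions M gives: node(op(op(node(A, 0, 0), 2), op(X, X)), op(X2, 1), P) = node(V, X2, B).
Bind X := 1; substituting into the remaining equations gives: op(B, A) = op(2, node(1, 1, 0)),  node(op(op(node(A, 0, 0), 2), op(1, 1)), op(X2, 1), P) = node(V, X2, B).
Decompose op/2: B = 2,  A = node(1, 1, 0).
Bind B := 2; substituting into the one remaining equation that mentions B gives: node(op(op(node(A, 0, 0), 2), op(1, 1)), op(X2, 1), P) = node(V, X2, 2).
Bind A := node(1, 1, 0); substituting into the remaining equation gives: node(op(op(node(node(1, 1, 0), 0, 0), 2), op(1, 1)), op(X2, 1), P) = node(V, X2, 2). Substituting into the earlier binding gives M := node(node(1, 1, 0), 0, 0).
Decompose node/3: op(op(node(node(1, 1, 0), 0, 0), 2), op(1, 1)) = V,  op(X2, 1) = X2,  P = 2.
Bind V := op(op(node(node(1, 1, 0), 0, 0), 2), op(1, 1)); no other remaining equation mentions V.
Occurs check fails: X2 occurs in op(X2, 1); the equation X2 = op(X2, 1) has no finite solution.

NO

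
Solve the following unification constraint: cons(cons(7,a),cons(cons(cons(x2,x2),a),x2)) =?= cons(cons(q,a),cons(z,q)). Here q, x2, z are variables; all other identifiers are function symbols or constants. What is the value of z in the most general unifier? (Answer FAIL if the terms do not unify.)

Decompose cons/2: cons(7,a) =?= cons(q,a),  cons(cons(cons(x2,x2),a),x2) =?= cons(z,q).
Decompose cons/2: 7 =?= q,  a =?= a.
Bind q := 7; substituting into the one remaining equation that mentions q gives: cons(cons(cons(x2,x2),a),x2) =?= cons(z,7).
Delete trivial equation a =?= a.
Decompose cons/2: cons(cons(x2,x2),a) =?= z,  x2 =?= 7.
Bind z := cons(cons(x2,x2),a); no other remaining equation mentions z.
Bind x2 := 7. Substituting into the earlier binding gives z := cons(cons(7,7),a).
MGU = { q ↦ 7, z ↦ cons(cons(7,7),a), x2 ↦ 7 }, so z ↦ cons(cons(7,7),a).

cons(cons(7,7),a)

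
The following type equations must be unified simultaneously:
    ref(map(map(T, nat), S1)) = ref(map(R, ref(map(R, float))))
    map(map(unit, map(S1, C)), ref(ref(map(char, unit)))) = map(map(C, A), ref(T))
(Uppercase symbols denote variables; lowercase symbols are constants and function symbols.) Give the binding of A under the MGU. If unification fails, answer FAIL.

Decompose ref/1: map(map(T, nat), S1) = map(R, ref(map(R, float))).
Decompose map/2: map(T, nat) = R,  S1 = ref(map(R, float)).
Bind R := map(T, nat); substituting into the one remaining equation that mentions R gives: S1 = ref(map(map(T, nat), float)).
Bind S1 := ref(map(map(T, nat), float)); substituting into the remaining equation gives: map(map(unit, map(ref(map(map(T, nat), float)), C)), ref(ref(map(char, unit)))) = map(map(C, A), ref(T)).
Decompose map/2: map(unit, map(ref(map(map(T, nat), float)), C)) = map(C, A),  ref(ref(map(char, unit))) = ref(T).
Decompose map/2: unit = C,  map(ref(map(map(T, nat), float)), C) = A.
Bind C := unit; substituting into the one remaining equation that mentions C gives: map(ref(map(map(T, nat), float)), unit) = A.
Bind A := map(ref(map(map(T, nat), float)), unit); no other remaining equation mentions A.
Decompose ref/1: ref(map(char, unit)) = T.
Bind T := ref(map(char, unit)). Substituting into the earlier bindings gives R := map(ref(map(char, unit)), nat), S1 := ref(map(map(ref(map(char, unit)), nat), float)), A := map(ref(map(map(ref(map(char, unit)), nat), float)), unit).
MGU = { R := map(ref(map(char, unit)), nat), S1 := ref(map(map(ref(map(char, unit)), nat), float)), C := unit, A := map(ref(map(map(ref(map(char, unit)), nat), float)), unit), T := ref(map(char, unit)) }, so A := map(ref(map(map(ref(map(char, unit)), nat), float)), unit).

map(ref(map(map(ref(map(char, unit)), nat), float)), unit)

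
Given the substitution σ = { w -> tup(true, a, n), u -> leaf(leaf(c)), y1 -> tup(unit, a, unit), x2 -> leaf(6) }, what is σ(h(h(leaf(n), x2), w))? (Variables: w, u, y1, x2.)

Replace each occurrence of w with tup(true, a, n).
Replace each occurrence of x2 with leaf(6).
Result: h(h(leaf(n), leaf(6)), tup(true, a, n)).

h(h(leaf(n), leaf(6)), tup(true, a, n))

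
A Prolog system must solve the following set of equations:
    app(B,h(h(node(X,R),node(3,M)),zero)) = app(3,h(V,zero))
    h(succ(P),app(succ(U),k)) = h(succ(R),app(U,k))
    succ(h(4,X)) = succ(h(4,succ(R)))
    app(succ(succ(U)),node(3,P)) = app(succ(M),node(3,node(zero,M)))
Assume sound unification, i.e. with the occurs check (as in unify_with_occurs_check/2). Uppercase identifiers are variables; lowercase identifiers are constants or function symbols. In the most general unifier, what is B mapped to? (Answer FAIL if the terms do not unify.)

Decompose app/2: B = 3,  h(h(node(X,R),node(3,M)),zero) = h(V,zero).
Bind B := 3; no other remaining equation mentions B.
Decompose h/2: h(node(X,R),node(3,M)) = V,  zero = zero.
Bind V := h(node(X,R),node(3,M)); no other remaining equation mentions V.
Delete trivial equation zero = zero.
Decompose h/2: succ(P) = succ(R),  app(succ(U),k) = app(U,k).
Decompose succ/1: P = R.
Bind P := R; substituting into the one remaining equation that mentions P gives: app(succ(succ(U)),node(3,R)) = app(succ(M),node(3,node(zero,M))).
Decompose app/2: succ(U) = U,  k = k.
Occurs check fails: U occurs in succ(U); the equation U = succ(U) has no finite solution.

FAIL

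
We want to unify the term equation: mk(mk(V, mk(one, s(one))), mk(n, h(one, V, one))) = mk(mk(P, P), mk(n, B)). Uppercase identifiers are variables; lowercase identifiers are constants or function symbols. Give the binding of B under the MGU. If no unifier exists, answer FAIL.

h(one, mk(one, s(one)), one)

Decompose mk/2: mk(V, mk(one, s(one))) = mk(P, P),  mk(n, h(one, V, one)) = mk(n, B).
Decompose mk/2: V = P,  mk(one, s(one)) = P.
Bind V := P; substituting into the one remaining equation that mentions V gives: mk(n, h(one, P, one)) = mk(n, B).
Bind P := mk(one, s(one)); substituting into the remaining equation gives: mk(n, h(one, mk(one, s(one)), one)) = mk(n, B). Substituting into the earlier binding gives V := mk(one, s(one)).
Decompose mk/2: n = n,  h(one, mk(one, s(one)), one) = B.
Delete trivial equation n = n.
Bind B := h(one, mk(one, s(one)), one).
MGU = { V := mk(one, s(one)), P := mk(one, s(one)), B := h(one, mk(one, s(one)), one) }, so B := h(one, mk(one, s(one)), one).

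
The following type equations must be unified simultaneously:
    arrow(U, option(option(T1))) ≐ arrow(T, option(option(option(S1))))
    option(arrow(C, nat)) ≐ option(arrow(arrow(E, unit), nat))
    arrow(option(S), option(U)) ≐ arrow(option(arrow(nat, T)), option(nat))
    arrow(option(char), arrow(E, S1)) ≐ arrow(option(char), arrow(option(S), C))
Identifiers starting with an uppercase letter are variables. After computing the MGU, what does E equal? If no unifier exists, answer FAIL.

Decompose arrow/2: U ≐ T,  option(option(T1)) ≐ option(option(option(S1))).
Bind U := T; substituting into the one remaining equation that mentions U gives: arrow(option(S), option(T)) ≐ arrow(option(arrow(nat, T)), option(nat)).
Decompose option/1: option(T1) ≐ option(option(S1)).
Decompose option/1: T1 ≐ option(S1).
Bind T1 := option(S1); no other remaining equation mentions T1.
Decompose option/1: arrow(C, nat) ≐ arrow(arrow(E, unit), nat).
Decompose arrow/2: C ≐ arrow(E, unit),  nat ≐ nat.
Bind C := arrow(E, unit); substituting into the one remaining equation that mentions C gives: arrow(option(char), arrow(E, S1)) ≐ arrow(option(char), arrow(option(S), arrow(E, unit))).
Delete trivial equation nat ≐ nat.
Decompose arrow/2: option(S) ≐ option(arrow(nat, T)),  option(T) ≐ option(nat).
Decompose option/1: S ≐ arrow(nat, T).
Bind S := arrow(nat, T); substituting into the one remaining equation that mentions S gives: arrow(option(char), arrow(E, S1)) ≐ arrow(option(char), arrow(option(arrow(nat, T)), arrow(E, unit))).
Decompose option/1: T ≐ nat.
Bind T := nat; substituting into the remaining equation gives: arrow(option(char), arrow(E, S1)) ≐ arrow(option(char), arrow(option(arrow(nat, nat)), arrow(E, unit))). Substituting into the earlier bindings gives U := nat, S := arrow(nat, nat).
Decompose arrow/2: option(char) ≐ option(char),  arrow(E, S1) ≐ arrow(option(arrow(nat, nat)), arrow(E, unit)).
Delete trivial equation option(char) ≐ option(char).
Decompose arrow/2: E ≐ option(arrow(nat, nat)),  S1 ≐ arrow(E, unit).
Bind E := option(arrow(nat, nat)); substituting into the remaining equation gives: S1 ≐ arrow(option(arrow(nat, nat)), unit). Substituting into the earlier binding gives C := arrow(option(arrow(nat, nat)), unit).
Bind S1 := arrow(option(arrow(nat, nat)), unit). Substituting into the earlier binding gives T1 := option(arrow(option(arrow(nat, nat)), unit)).
MGU = { U := nat, T1 := option(arrow(option(arrow(nat, nat)), unit)), C := arrow(option(arrow(nat, nat)), unit), S := arrow(nat, nat), T := nat, E := option(arrow(nat, nat)), S1 := arrow(option(arrow(nat, nat)), unit) }, so E := option(arrow(nat, nat)).

option(arrow(nat, nat))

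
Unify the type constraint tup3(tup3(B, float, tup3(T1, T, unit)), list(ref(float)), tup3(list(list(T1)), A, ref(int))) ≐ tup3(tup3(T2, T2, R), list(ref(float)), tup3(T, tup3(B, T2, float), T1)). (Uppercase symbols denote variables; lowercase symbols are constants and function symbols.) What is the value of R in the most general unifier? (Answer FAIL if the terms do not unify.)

Decompose tup3/3: tup3(B, float, tup3(T1, T, unit)) ≐ tup3(T2, T2, R),  list(ref(float)) ≐ list(ref(float)),  tup3(list(list(T1)), A, ref(int)) ≐ tup3(T, tup3(B, T2, float), T1).
Decompose tup3/3: B ≐ T2,  float ≐ T2,  tup3(T1, T, unit) ≐ R.
Bind B := T2; substituting into the one remaining equation that mentions B gives: tup3(list(list(T1)), A, ref(int)) ≐ tup3(T, tup3(T2, T2, float), T1).
Bind T2 := float; substituting into the one remaining equation that mentions T2 gives: tup3(list(list(T1)), A, ref(int)) ≐ tup3(T, tup3(float, float, float), T1). Substituting into the earlier binding gives B := float.
Bind R := tup3(T1, T, unit); no other remaining equation mentions R.
Delete trivial equation list(ref(float)) ≐ list(ref(float)).
Decompose tup3/3: list(list(T1)) ≐ T,  A ≐ tup3(float, float, float),  ref(int) ≐ T1.
Bind T := list(list(T1)); no other remaining equation mentions T. Substituting into the earlier binding gives R := tup3(T1, list(list(T1)), unit).
Bind A := tup3(float, float, float); no other remaining equation mentions A.
Bind T1 := ref(int). Substituting into the earlier bindings gives R := tup3(ref(int), list(list(ref(int))), unit), T := list(list(ref(int))).
MGU = { B := float, T2 := float, R := tup3(ref(int), list(list(ref(int))), unit), T := list(list(ref(int))), A := tup3(float, float, float), T1 := ref(int) }, so R := tup3(ref(int), list(list(ref(int))), unit).

tup3(ref(int), list(list(ref(int))), unit)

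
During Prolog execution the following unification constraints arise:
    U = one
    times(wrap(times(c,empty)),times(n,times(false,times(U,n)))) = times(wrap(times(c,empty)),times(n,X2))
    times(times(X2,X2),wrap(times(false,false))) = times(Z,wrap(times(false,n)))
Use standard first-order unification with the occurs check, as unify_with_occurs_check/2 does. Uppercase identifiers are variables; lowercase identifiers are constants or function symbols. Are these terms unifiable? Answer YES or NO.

NO

Bind U := one; substituting into the one remaining equation that mentions U gives: times(wrap(times(c,empty)),times(n,times(false,times(one,n)))) = times(wrap(times(c,empty)),times(n,X2)).
Decompose times/2: wrap(times(c,empty)) = wrap(times(c,empty)),  times(n,times(false,times(one,n))) = times(n,X2).
Delete trivial equation wrap(times(c,empty)) = wrap(times(c,empty)).
Decompose times/2: n = n,  times(false,times(one,n)) = X2.
Delete trivial equation n = n.
Bind X2 := times(false,times(one,n)); substituting into the remaining equation gives: times(times(times(false,times(one,n)),times(false,times(one,n))),wrap(times(false,false))) = times(Z,wrap(times(false,n))).
Decompose times/2: times(times(false,times(one,n)),times(false,times(one,n))) = Z,  wrap(times(false,false)) = wrap(times(false,n)).
Bind Z := times(times(false,times(one,n)),times(false,times(one,n))); no other remaining equation mentions Z.
Decompose wrap/1: times(false,false) = times(false,n).
Decompose times/2: false = false,  false = n.
Delete trivial equation false = false.
Clash: constants false and n differ; no unifier exists.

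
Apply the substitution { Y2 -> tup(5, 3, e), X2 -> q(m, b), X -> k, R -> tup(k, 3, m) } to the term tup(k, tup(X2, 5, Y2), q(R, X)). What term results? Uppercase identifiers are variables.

Replace each occurrence of Y2 with tup(5, 3, e).
Replace each occurrence of X2 with q(m, b).
Replace each occurrence of X with k.
Replace each occurrence of R with tup(k, 3, m).
Result: tup(k, tup(q(m, b), 5, tup(5, 3, e)), q(tup(k, 3, m), k)).

tup(k, tup(q(m, b), 5, tup(5, 3, e)), q(tup(k, 3, m), k))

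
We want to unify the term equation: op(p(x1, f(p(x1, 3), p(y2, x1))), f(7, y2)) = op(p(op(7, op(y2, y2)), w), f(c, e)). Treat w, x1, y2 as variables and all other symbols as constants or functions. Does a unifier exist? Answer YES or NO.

NO

Decompose op/2: p(x1, f(p(x1, 3), p(y2, x1))) = p(op(7, op(y2, y2)), w),  f(7, y2) = f(c, e).
Decompose p/2: x1 = op(7, op(y2, y2)),  f(p(x1, 3), p(y2, x1)) = w.
Bind x1 := op(7, op(y2, y2)); substituting into the one remaining equation that mentions x1 gives: f(p(op(7, op(y2, y2)), 3), p(y2, op(7, op(y2, y2)))) = w.
Bind w := f(p(op(7, op(y2, y2)), 3), p(y2, op(7, op(y2, y2)))); no other remaining equation mentions w.
Decompose f/2: 7 = c,  y2 = e.
Clash: constants 7 and c differ; no unifier exists.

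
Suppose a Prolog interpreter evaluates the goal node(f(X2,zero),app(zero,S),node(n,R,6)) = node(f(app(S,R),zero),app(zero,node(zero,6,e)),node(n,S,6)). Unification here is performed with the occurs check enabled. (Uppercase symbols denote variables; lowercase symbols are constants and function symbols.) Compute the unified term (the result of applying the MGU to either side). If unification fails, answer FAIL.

Decompose node/3: f(X2,zero) = f(app(S,R),zero),  app(zero,S) = app(zero,node(zero,6,e)),  node(n,R,6) = node(n,S,6).
Decompose f/2: X2 = app(S,R),  zero = zero.
Bind X2 := app(S,R); no other remaining equation mentions X2.
Delete trivial equation zero = zero.
Decompose app/2: zero = zero,  S = node(zero,6,e).
Delete trivial equation zero = zero.
Bind S := node(zero,6,e); substituting into the remaining equation gives: node(n,R,6) = node(n,node(zero,6,e),6). Substituting into the earlier binding gives X2 := app(node(zero,6,e),R).
Decompose node/3: n = n,  R = node(zero,6,e),  6 = 6.
Delete trivial equation n = n.
Bind R := node(zero,6,e); no other remaining equation mentions R. Substituting into the earlier binding gives X2 := app(node(zero,6,e),node(zero,6,e)).
Delete trivial equation 6 = 6.
Applying the MGU to either side gives node(f(app(node(zero,6,e),node(zero,6,e)),zero),app(zero,node(zero,6,e)),node(n,node(zero,6,e),6)).

node(f(app(node(zero,6,e),node(zero,6,e)),zero),app(zero,node(zero,6,e)),node(n,node(zero,6,e),6))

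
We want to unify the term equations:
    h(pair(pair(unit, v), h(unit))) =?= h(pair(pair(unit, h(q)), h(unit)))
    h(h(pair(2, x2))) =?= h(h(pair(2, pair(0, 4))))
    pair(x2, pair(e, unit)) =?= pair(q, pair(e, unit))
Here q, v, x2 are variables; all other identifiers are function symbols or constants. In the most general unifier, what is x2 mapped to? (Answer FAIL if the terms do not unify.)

Decompose h/1: pair(pair(unit, v), h(unit)) =?= pair(pair(unit, h(q)), h(unit)).
Decompose pair/2: pair(unit, v) =?= pair(unit, h(q)),  h(unit) =?= h(unit).
Decompose pair/2: unit =?= unit,  v =?= h(q).
Delete trivial equation unit =?= unit.
Bind v := h(q); no other remaining equation mentions v.
Delete trivial equation h(unit) =?= h(unit).
Decompose h/1: h(pair(2, x2)) =?= h(pair(2, pair(0, 4))).
Decompose h/1: pair(2, x2) =?= pair(2, pair(0, 4)).
Decompose pair/2: 2 =?= 2,  x2 =?= pair(0, 4).
Delete trivial equation 2 =?= 2.
Bind x2 := pair(0, 4); substituting into the remaining equation gives: pair(pair(0, 4), pair(e, unit)) =?= pair(q, pair(e, unit)).
Decompose pair/2: pair(0, 4) =?= q,  pair(e, unit) =?= pair(e, unit).
Bind q := pair(0, 4); no other remaining equation mentions q. Substituting into the earlier binding gives v := h(pair(0, 4)).
Delete trivial equation pair(e, unit) =?= pair(e, unit).
MGU = { v -> h(pair(0, 4)), x2 -> pair(0, 4), q -> pair(0, 4) }, so x2 -> pair(0, 4).

pair(0, 4)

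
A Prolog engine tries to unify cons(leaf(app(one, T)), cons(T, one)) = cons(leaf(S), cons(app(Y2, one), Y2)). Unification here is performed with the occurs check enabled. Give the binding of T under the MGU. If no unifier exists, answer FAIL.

Decompose cons/2: leaf(app(one, T)) = leaf(S),  cons(T, one) = cons(app(Y2, one), Y2).
Decompose leaf/1: app(one, T) = S.
Bind S := app(one, T); no other remaining equation mentions S.
Decompose cons/2: T = app(Y2, one),  one = Y2.
Bind T := app(Y2, one); no other remaining equation mentions T. Substituting into the earlier binding gives S := app(one, app(Y2, one)).
Bind Y2 := one. Substituting into the earlier bindings gives S := app(one, app(one, one)), T := app(one, one).
MGU = { S = app(one, app(one, one)), T = app(one, one), Y2 = one }, so T = app(one, one).

app(one, one)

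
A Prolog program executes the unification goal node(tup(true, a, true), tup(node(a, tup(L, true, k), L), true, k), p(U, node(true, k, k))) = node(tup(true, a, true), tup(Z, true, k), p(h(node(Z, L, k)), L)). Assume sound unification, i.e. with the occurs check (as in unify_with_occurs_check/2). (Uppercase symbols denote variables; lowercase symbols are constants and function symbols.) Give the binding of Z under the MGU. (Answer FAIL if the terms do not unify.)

node(a, tup(node(true, k, k), true, k), node(true, k, k))

Decompose node/3: tup(true, a, true) = tup(true, a, true),  tup(node(a, tup(L, true, k), L), true, k) = tup(Z, true, k),  p(U, node(true, k, k)) = p(h(node(Z, L, k)), L).
Delete trivial equation tup(true, a, true) = tup(true, a, true).
Decompose tup/3: node(a, tup(L, true, k), L) = Z,  true = true,  k = k.
Bind Z := node(a, tup(L, true, k), L); substituting into the one remaining equation that mentions Z gives: p(U, node(true, k, k)) = p(h(node(node(a, tup(L, true, k), L), L, k)), L).
Delete trivial equation true = true.
Delete trivial equation k = k.
Decompose p/2: U = h(node(node(a, tup(L, true, k), L), L, k)),  node(true, k, k) = L.
Bind U := h(node(node(a, tup(L, true, k), L), L, k)); no other remaining equation mentions U.
Bind L := node(true, k, k). Substituting into the earlier bindings gives Z := node(a, tup(node(true, k, k), true, k), node(true, k, k)), U := h(node(node(a, tup(node(true, k, k), true, k), node(true, k, k)), node(true, k, k), k)).
MGU = { Z -> node(a, tup(node(true, k, k), true, k), node(true, k, k)), U -> h(node(node(a, tup(node(true, k, k), true, k), node(true, k, k)), node(true, k, k), k)), L -> node(true, k, k) }, so Z -> node(a, tup(node(true, k, k), true, k), node(true, k, k)).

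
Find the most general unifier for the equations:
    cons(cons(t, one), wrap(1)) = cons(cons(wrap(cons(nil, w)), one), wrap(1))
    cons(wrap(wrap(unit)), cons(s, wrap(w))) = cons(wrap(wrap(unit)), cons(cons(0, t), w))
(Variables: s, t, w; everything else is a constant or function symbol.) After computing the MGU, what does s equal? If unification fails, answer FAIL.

Decompose cons/2: cons(t, one) = cons(wrap(cons(nil, w)), one),  wrap(1) = wrap(1).
Decompose cons/2: t = wrap(cons(nil, w)),  one = one.
Bind t := wrap(cons(nil, w)); substituting into the one remaining equation that mentions t gives: cons(wrap(wrap(unit)), cons(s, wrap(w))) = cons(wrap(wrap(unit)), cons(cons(0, wrap(cons(nil, w))), w)).
Delete trivial equation one = one.
Delete trivial equation wrap(1) = wrap(1).
Decompose cons/2: wrap(wrap(unit)) = wrap(wrap(unit)),  cons(s, wrap(w)) = cons(cons(0, wrap(cons(nil, w))), w).
Delete trivial equation wrap(wrap(unit)) = wrap(wrap(unit)).
Decompose cons/2: s = cons(0, wrap(cons(nil, w))),  wrap(w) = w.
Bind s := cons(0, wrap(cons(nil, w))); no other remaining equation mentions s.
Occurs check fails: w occurs in wrap(w); the equation w = wrap(w) has no finite solution.

FAIL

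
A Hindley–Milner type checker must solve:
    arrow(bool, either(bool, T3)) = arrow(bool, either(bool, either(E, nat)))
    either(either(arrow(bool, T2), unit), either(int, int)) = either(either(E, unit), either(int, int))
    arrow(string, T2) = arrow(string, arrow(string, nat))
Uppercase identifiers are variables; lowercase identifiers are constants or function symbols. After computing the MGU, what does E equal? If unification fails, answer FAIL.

Decompose arrow/2: bool = bool,  either(bool, T3) = either(bool, either(E, nat)).
Delete trivial equation bool = bool.
Decompose either/2: bool = bool,  T3 = either(E, nat).
Delete trivial equation bool = bool.
Bind T3 := either(E, nat); no other remaining equation mentions T3.
Decompose either/2: either(arrow(bool, T2), unit) = either(E, unit),  either(int, int) = either(int, int).
Decompose either/2: arrow(bool, T2) = E,  unit = unit.
Bind E := arrow(bool, T2); no other remaining equation mentions E. Substituting into the earlier binding gives T3 := either(arrow(bool, T2), nat).
Delete trivial equation unit = unit.
Delete trivial equation either(int, int) = either(int, int).
Decompose arrow/2: string = string,  T2 = arrow(string, nat).
Delete trivial equation string = string.
Bind T2 := arrow(string, nat). Substituting into the earlier bindings gives T3 := either(arrow(bool, arrow(string, nat)), nat), E := arrow(bool, arrow(string, nat)).
MGU = { T3 := either(arrow(bool, arrow(string, nat)), nat), E := arrow(bool, arrow(string, nat)), T2 := arrow(string, nat) }, so E := arrow(bool, arrow(string, nat)).

arrow(bool, arrow(string, nat))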